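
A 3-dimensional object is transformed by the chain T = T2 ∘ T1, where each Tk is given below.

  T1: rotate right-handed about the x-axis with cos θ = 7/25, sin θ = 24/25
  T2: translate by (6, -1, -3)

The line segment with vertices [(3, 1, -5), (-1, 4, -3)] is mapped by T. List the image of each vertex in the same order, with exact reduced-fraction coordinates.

T1 rotate right-handed about the x-axis with cos θ = 7/25, sin θ = 24/25: (3, 1, -5) → (3, 127/25, -11/25); (-1, 4, -3) → (-1, 4, 3)
T2 translate by (6, -1, -3): (3, 127/25, -11/25) → (9, 102/25, -86/25); (-1, 4, 3) → (5, 3, 0)

image vertices: (9, 102/25, -86/25), (5, 3, 0)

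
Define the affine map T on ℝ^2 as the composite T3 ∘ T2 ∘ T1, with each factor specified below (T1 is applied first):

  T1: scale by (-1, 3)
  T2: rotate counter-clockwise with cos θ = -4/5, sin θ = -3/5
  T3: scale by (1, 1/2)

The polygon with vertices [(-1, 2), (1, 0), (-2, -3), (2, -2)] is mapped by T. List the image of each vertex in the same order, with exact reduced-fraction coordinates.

T1 scale by (-1, 3): (-1, 2) → (1, 6); (1, 0) → (-1, 0); (-2, -3) → (2, -9); (2, -2) → (-2, -6)
T2 rotate counter-clockwise with cos θ = -4/5, sin θ = -3/5: (1, 6) → (14/5, -27/5); (-1, 0) → (4/5, 3/5); (2, -9) → (-7, 6); (-2, -6) → (-2, 6)
T3 scale by (1, 1/2): (14/5, -27/5) → (14/5, -27/10); (4/5, 3/5) → (4/5, 3/10); (-7, 6) → (-7, 3); (-2, 6) → (-2, 3)

image vertices: (14/5, -27/10), (4/5, 3/10), (-7, 3), (-2, 3)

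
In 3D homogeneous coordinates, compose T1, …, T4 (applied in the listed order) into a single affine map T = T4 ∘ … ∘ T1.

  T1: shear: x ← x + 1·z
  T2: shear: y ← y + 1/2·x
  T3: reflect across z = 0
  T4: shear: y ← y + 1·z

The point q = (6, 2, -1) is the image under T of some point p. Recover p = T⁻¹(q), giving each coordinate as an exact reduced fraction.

T1 = [1 0 1 0; 0 1 0 0; 0 0 1 0; 0 0 0 1]
T2·T1 = [1 0 1 0; 1/2 1 1/2 0; 0 0 1 0; 0 0 0 1]
T3·…·T1 = [1 0 1 0; 1/2 1 1/2 0; 0 0 -1 0; 0 0 0 1]
T4·…·T1 = [1 0 1 0; 1/2 1 -1/2 0; 0 0 -1 0; 0 0 0 1]
det M = -1; M⁻¹ = [1 0 1 0; -1/2 1 -1 0; 0 0 -1 0; 0 0 0 1]
M⁻¹ · (6, 2, -1)ᵀ = (5, 0, 1)ᵀ

p = (5, 0, 1)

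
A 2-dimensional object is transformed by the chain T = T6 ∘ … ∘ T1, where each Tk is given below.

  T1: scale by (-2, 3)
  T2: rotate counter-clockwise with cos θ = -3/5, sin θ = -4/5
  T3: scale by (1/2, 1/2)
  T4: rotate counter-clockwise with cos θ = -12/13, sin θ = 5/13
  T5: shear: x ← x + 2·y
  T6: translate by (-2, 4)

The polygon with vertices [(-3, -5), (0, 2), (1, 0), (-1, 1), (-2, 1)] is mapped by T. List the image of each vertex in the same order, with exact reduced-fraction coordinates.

image vertices: (-713/130, -61/65), (107/65, 428/65), (-252/65, 227/65), (17/10, 29/5), (93/26, 82/13)

T1 scale by (-2, 3): (-3, -5) → (6, -15); (0, 2) → (0, 6); (1, 0) → (-2, 0); (-1, 1) → (2, 3); (-2, 1) → (4, 3)
T2 rotate counter-clockwise with cos θ = -3/5, sin θ = -4/5: (6, -15) → (-78/5, 21/5); (0, 6) → (24/5, -18/5); (-2, 0) → (6/5, 8/5); (2, 3) → (6/5, -17/5); (4, 3) → (0, -5)
T3 scale by (1/2, 1/2): (-78/5, 21/5) → (-39/5, 21/10); (24/5, -18/5) → (12/5, -9/5); (6/5, 8/5) → (3/5, 4/5); (6/5, -17/5) → (3/5, -17/10); (0, -5) → (0, -5/2)
T4 rotate counter-clockwise with cos θ = -12/13, sin θ = 5/13: (-39/5, 21/10) → (831/130, -321/65); (12/5, -9/5) → (-99/65, 168/65); (3/5, 4/5) → (-56/65, -33/65); (3/5, -17/10) → (1/10, 9/5); (0, -5/2) → (25/26, 30/13)
T5 shear: x ← x + 2·y: (831/130, -321/65) → (-453/130, -321/65); (-99/65, 168/65) → (237/65, 168/65); (-56/65, -33/65) → (-122/65, -33/65); (1/10, 9/5) → (37/10, 9/5); (25/26, 30/13) → (145/26, 30/13)
T6 translate by (-2, 4): (-453/130, -321/65) → (-713/130, -61/65); (237/65, 168/65) → (107/65, 428/65); (-122/65, -33/65) → (-252/65, 227/65); (37/10, 9/5) → (17/10, 29/5); (145/26, 30/13) → (93/26, 82/13)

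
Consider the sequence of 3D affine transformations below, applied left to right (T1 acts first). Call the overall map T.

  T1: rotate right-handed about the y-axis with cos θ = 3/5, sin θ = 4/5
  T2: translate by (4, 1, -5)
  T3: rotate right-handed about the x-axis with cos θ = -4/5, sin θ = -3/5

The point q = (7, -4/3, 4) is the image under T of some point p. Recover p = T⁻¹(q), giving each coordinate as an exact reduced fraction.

T1 = [3/5 0 4/5 0; 0 1 0 0; -4/5 0 3/5 0; 0 0 0 1]
T2·T1 = [3/5 0 4/5 4; 0 1 0 1; -4/5 0 3/5 -5; 0 0 0 1]
T3·…·T1 = [3/5 0 4/5 4; -12/25 -4/5 9/25 -19/5; 16/25 -3/5 -12/25 17/5; 0 0 0 1]
det M = 1; M⁻¹ = [3/5 -12/25 16/25 -32/5; 0 -4/5 -3/5 -1; 4/5 9/25 -12/25 -1/5; 0 0 0 1]
M⁻¹ · (7, -4/3, 4)ᵀ = (1, -7/3, 3)ᵀ

p = (1, -7/3, 3)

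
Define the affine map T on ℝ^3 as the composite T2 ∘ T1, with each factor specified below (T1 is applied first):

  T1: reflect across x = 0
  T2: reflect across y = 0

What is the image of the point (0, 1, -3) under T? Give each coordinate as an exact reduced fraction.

T(p) = (0, -1, -3)

T1 reflect across x = 0: (0, 1, -3) → (0, 1, -3)
T2 reflect across y = 0: (0, 1, -3) → (0, -1, -3)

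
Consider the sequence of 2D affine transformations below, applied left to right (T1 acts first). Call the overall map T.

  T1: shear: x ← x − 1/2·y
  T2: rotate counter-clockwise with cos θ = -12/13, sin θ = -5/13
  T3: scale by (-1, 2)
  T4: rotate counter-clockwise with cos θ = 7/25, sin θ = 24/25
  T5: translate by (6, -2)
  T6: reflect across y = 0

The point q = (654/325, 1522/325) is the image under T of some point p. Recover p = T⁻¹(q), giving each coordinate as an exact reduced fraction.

p = (-4, 0)

T1 = [1 -1/2 0; 0 1 0; 0 0 1]
T2·T1 = [-12/13 11/13 0; -5/13 -19/26 0; 0 0 1]
T3·…·T1 = [12/13 -11/13 0; -10/13 -19/13 0; 0 0 1]
T4·…·T1 = [324/325 379/325 0; 218/325 -397/325 0; 0 0 1]
T5·…·T1 = [324/325 379/325 6; 218/325 -397/325 -2; 0 0 1]
T6·…·T1 = [324/325 379/325 6; -218/325 397/325 2; 0 0 1]
det M = 2; M⁻¹ = [397/650 -379/650 -812/325; 109/325 162/325 -978/325; 0 0 1]
M⁻¹ · (654/325, 1522/325)ᵀ = (-4, 0)ᵀ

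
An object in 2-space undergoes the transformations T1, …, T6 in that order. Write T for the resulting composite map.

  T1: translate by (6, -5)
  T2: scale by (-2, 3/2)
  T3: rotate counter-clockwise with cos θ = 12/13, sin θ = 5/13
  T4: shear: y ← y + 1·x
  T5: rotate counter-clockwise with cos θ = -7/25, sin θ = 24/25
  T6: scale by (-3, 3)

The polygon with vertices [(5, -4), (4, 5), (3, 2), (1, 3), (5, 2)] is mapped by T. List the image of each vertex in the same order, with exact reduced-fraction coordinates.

image vertices: (-75717/650, -663/50), (-5904/65, -156/5), (-56727/650, -1053/50), (-21861/325, -429/25), (-13707/130, -273/10)

T1 translate by (6, -5): (5, -4) → (11, -9); (4, 5) → (10, 0); (3, 2) → (9, -3); (1, 3) → (7, -2); (5, 2) → (11, -3)
T2 scale by (-2, 3/2): (11, -9) → (-22, -27/2); (10, 0) → (-20, 0); (9, -3) → (-18, -9/2); (7, -2) → (-14, -3); (11, -3) → (-22, -9/2)
T3 rotate counter-clockwise with cos θ = 12/13, sin θ = 5/13: (-22, -27/2) → (-393/26, -272/13); (-20, 0) → (-240/13, -100/13); (-18, -9/2) → (-387/26, -144/13); (-14, -3) → (-153/13, -106/13); (-22, -9/2) → (-483/26, -164/13)
T4 shear: y ← y + 1·x: (-393/26, -272/13) → (-393/26, -937/26); (-240/13, -100/13) → (-240/13, -340/13); (-387/26, -144/13) → (-387/26, -675/26); (-153/13, -106/13) → (-153/13, -259/13); (-483/26, -164/13) → (-483/26, -811/26)
T5 rotate counter-clockwise with cos θ = -7/25, sin θ = 24/25: (-393/26, -937/26) → (25239/650, -221/50); (-240/13, -340/13) → (1968/65, -52/5); (-387/26, -675/26) → (18909/650, -351/50); (-153/13, -259/13) → (7287/325, -143/25); (-483/26, -811/26) → (4569/130, -91/10)
T6 scale by (-3, 3): (25239/650, -221/50) → (-75717/650, -663/50); (1968/65, -52/5) → (-5904/65, -156/5); (18909/650, -351/50) → (-56727/650, -1053/50); (7287/325, -143/25) → (-21861/325, -429/25); (4569/130, -91/10) → (-13707/130, -273/10)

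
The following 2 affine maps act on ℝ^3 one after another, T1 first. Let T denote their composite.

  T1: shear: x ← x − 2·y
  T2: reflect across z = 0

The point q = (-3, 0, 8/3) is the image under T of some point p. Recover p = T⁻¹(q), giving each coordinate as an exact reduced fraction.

T1 = [1 -2 0 0; 0 1 0 0; 0 0 1 0; 0 0 0 1]
T2·T1 = [1 -2 0 0; 0 1 0 0; 0 0 -1 0; 0 0 0 1]
det M = -1; M⁻¹ = [1 2 0 0; 0 1 0 0; 0 0 -1 0; 0 0 0 1]
M⁻¹ · (-3, 0, 8/3)ᵀ = (-3, 0, -8/3)ᵀ

p = (-3, 0, -8/3)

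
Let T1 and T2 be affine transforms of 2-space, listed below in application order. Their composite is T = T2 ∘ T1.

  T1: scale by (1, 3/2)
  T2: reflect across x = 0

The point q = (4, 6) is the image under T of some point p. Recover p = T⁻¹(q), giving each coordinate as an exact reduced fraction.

T1 = [1 0 0; 0 3/2 0; 0 0 1]
T2·T1 = [-1 0 0; 0 3/2 0; 0 0 1]
det M = -3/2; M⁻¹ = [-1 0 0; 0 2/3 0; 0 0 1]
M⁻¹ · (4, 6)ᵀ = (-4, 4)ᵀ

p = (-4, 4)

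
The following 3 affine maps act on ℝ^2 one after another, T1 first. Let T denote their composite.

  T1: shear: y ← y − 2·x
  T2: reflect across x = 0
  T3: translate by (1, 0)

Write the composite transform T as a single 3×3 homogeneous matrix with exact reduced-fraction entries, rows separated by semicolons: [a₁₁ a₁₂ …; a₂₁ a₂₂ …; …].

T1 = [1 0 0; -2 1 0; 0 0 1]
T2·T1 = [-1 0 0; -2 1 0; 0 0 1]
T3·…·T1 = [-1 0 1; -2 1 0; 0 0 1]

T = [-1 0 1; -2 1 0; 0 0 1]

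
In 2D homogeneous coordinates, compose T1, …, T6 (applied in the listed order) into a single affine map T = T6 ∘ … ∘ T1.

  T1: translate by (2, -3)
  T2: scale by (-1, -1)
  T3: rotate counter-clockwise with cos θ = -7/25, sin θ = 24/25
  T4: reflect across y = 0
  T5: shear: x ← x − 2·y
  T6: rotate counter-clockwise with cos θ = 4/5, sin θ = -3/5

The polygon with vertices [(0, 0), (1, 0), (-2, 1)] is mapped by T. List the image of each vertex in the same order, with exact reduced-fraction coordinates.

image vertices: (-577/125, 864/125), (-669/125, 1083/125), (-262/125, 284/125)

T1 translate by (2, -3): (0, 0) → (2, -3); (1, 0) → (3, -3); (-2, 1) → (0, -2)
T2 scale by (-1, -1): (2, -3) → (-2, 3); (3, -3) → (-3, 3); (0, -2) → (0, 2)
T3 rotate counter-clockwise with cos θ = -7/25, sin θ = 24/25: (-2, 3) → (-58/25, -69/25); (-3, 3) → (-51/25, -93/25); (0, 2) → (-48/25, -14/25)
T4 reflect across y = 0: (-58/25, -69/25) → (-58/25, 69/25); (-51/25, -93/25) → (-51/25, 93/25); (-48/25, -14/25) → (-48/25, 14/25)
T5 shear: x ← x − 2·y: (-58/25, 69/25) → (-196/25, 69/25); (-51/25, 93/25) → (-237/25, 93/25); (-48/25, 14/25) → (-76/25, 14/25)
T6 rotate counter-clockwise with cos θ = 4/5, sin θ = -3/5: (-196/25, 69/25) → (-577/125, 864/125); (-237/25, 93/25) → (-669/125, 1083/125); (-76/25, 14/25) → (-262/125, 284/125)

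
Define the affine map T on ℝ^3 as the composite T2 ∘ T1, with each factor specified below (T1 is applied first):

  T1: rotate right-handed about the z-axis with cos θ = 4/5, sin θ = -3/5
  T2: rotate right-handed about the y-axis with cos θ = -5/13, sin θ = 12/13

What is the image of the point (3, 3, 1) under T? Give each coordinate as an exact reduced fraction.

T(p) = (-9/13, 3/5, -277/65)

T1 rotate right-handed about the z-axis with cos θ = 4/5, sin θ = -3/5: (3, 3, 1) → (21/5, 3/5, 1)
T2 rotate right-handed about the y-axis with cos θ = -5/13, sin θ = 12/13: (21/5, 3/5, 1) → (-9/13, 3/5, -277/65)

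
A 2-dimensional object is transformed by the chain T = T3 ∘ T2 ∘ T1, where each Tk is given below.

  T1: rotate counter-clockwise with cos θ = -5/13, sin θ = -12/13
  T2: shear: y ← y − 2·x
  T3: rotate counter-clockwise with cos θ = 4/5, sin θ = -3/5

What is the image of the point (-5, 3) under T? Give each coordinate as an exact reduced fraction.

T1 rotate counter-clockwise with cos θ = -5/13, sin θ = -12/13: (-5, 3) → (61/13, 45/13)
T2 shear: y ← y − 2·x: (61/13, 45/13) → (61/13, -77/13)
T3 rotate counter-clockwise with cos θ = 4/5, sin θ = -3/5: (61/13, -77/13) → (1/5, -491/65)

T(p) = (1/5, -491/65)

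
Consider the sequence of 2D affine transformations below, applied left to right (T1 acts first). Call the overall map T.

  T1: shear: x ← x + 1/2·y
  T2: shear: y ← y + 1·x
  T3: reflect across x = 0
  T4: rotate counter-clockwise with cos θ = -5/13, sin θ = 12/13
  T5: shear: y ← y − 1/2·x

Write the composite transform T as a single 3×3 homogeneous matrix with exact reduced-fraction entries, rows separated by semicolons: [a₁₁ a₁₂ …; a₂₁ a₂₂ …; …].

T = [-7/13 -31/26 0; -27/26 -23/52 0; 0 0 1]

T1 = [1 1/2 0; 0 1 0; 0 0 1]
T2·T1 = [1 1/2 0; 1 3/2 0; 0 0 1]
T3·…·T1 = [-1 -1/2 0; 1 3/2 0; 0 0 1]
T4·…·T1 = [-7/13 -31/26 0; -17/13 -27/26 0; 0 0 1]
T5·…·T1 = [-7/13 -31/26 0; -27/26 -23/52 0; 0 0 1]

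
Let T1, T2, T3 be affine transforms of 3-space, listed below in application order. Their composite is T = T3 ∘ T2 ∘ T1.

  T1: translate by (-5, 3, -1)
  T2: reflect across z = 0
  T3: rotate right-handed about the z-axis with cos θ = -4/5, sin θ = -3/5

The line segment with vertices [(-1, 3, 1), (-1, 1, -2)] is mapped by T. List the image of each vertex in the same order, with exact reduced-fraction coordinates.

T1 translate by (-5, 3, -1): (-1, 3, 1) → (-6, 6, 0); (-1, 1, -2) → (-6, 4, -3)
T2 reflect across z = 0: (-6, 6, 0) → (-6, 6, 0); (-6, 4, -3) → (-6, 4, 3)
T3 rotate right-handed about the z-axis with cos θ = -4/5, sin θ = -3/5: (-6, 6, 0) → (42/5, -6/5, 0); (-6, 4, 3) → (36/5, 2/5, 3)

image vertices: (42/5, -6/5, 0), (36/5, 2/5, 3)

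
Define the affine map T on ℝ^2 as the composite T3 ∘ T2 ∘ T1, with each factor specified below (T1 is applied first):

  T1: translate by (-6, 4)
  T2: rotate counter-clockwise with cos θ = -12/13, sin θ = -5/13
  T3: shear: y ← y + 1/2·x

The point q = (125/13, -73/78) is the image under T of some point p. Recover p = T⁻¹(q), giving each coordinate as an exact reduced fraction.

p = (-2/3, 5)

T1 = [1 0 -6; 0 1 4; 0 0 1]
T2·T1 = [-12/13 5/13 92/13; -5/13 -12/13 -18/13; 0 0 1]
T3·…·T1 = [-12/13 5/13 92/13; -11/13 -19/26 28/13; 0 0 1]
det M = 1; M⁻¹ = [-19/26 -5/13 6; 11/13 -12/13 -4; 0 0 1]
M⁻¹ · (125/13, -73/78)ᵀ = (-2/3, 5)ᵀ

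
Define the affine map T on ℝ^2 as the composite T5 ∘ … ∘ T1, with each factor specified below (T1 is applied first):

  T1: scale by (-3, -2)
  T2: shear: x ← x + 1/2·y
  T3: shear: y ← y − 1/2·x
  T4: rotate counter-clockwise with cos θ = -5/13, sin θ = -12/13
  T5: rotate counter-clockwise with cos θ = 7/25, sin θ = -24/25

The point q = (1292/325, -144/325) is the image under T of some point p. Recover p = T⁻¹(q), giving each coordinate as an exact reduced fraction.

T1 = [-3 0 0; 0 -2 0; 0 0 1]
T2·T1 = [-3 -1 0; 0 -2 0; 0 0 1]
T3·…·T1 = [-3 -1 0; 3/2 -3/2 0; 0 0 1]
T4·…·T1 = [33/13 -1 0; 57/26 3/2 0; 0 0 1]
T5·…·T1 = [183/65 29/25 0; -237/130 69/50 0; 0 0 1]
det M = 6; M⁻¹ = [23/100 -29/150 0; 79/260 61/130 0; 0 0 1]
M⁻¹ · (1292/325, -144/325)ᵀ = (1, 1)ᵀ

p = (1, 1)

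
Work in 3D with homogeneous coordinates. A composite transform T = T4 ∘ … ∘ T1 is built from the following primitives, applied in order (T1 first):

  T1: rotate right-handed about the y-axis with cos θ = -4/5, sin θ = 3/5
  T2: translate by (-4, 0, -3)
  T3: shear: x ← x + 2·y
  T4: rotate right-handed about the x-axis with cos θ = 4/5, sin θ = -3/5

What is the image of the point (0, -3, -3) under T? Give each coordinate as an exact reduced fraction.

T1 rotate right-handed about the y-axis with cos θ = -4/5, sin θ = 3/5: (0, -3, -3) → (-9/5, -3, 12/5)
T2 translate by (-4, 0, -3): (-9/5, -3, 12/5) → (-29/5, -3, -3/5)
T3 shear: x ← x + 2·y: (-29/5, -3, -3/5) → (-59/5, -3, -3/5)
T4 rotate right-handed about the x-axis with cos θ = 4/5, sin θ = -3/5: (-59/5, -3, -3/5) → (-59/5, -69/25, 33/25)

T(p) = (-59/5, -69/25, 33/25)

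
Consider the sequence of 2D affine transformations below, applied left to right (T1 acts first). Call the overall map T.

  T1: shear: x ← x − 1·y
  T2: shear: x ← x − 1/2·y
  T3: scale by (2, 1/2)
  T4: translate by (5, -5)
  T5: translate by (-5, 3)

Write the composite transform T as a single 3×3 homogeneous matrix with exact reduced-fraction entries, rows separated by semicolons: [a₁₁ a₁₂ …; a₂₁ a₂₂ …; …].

T = [2 -3 0; 0 1/2 -2; 0 0 1]

T1 = [1 -1 0; 0 1 0; 0 0 1]
T2·T1 = [1 -3/2 0; 0 1 0; 0 0 1]
T3·…·T1 = [2 -3 0; 0 1/2 0; 0 0 1]
T4·…·T1 = [2 -3 5; 0 1/2 -5; 0 0 1]
T5·…·T1 = [2 -3 0; 0 1/2 -2; 0 0 1]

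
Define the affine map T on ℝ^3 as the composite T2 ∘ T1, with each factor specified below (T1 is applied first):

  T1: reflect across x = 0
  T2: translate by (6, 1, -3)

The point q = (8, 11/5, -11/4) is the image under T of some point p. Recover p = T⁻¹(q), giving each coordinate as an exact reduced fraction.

p = (-2, 6/5, 1/4)

T1 = [-1 0 0 0; 0 1 0 0; 0 0 1 0; 0 0 0 1]
T2·T1 = [-1 0 0 6; 0 1 0 1; 0 0 1 -3; 0 0 0 1]
det M = -1; M⁻¹ = [-1 0 0 6; 0 1 0 -1; 0 0 1 3; 0 0 0 1]
M⁻¹ · (8, 11/5, -11/4)ᵀ = (-2, 6/5, 1/4)ᵀ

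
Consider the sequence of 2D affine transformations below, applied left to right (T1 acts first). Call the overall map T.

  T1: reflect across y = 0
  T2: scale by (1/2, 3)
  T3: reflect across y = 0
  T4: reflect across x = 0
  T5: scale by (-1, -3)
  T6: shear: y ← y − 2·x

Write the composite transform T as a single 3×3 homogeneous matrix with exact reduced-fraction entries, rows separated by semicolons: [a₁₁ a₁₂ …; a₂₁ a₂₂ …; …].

T1 = [1 0 0; 0 -1 0; 0 0 1]
T2·T1 = [1/2 0 0; 0 -3 0; 0 0 1]
T3·…·T1 = [1/2 0 0; 0 3 0; 0 0 1]
T4·…·T1 = [-1/2 0 0; 0 3 0; 0 0 1]
T5·…·T1 = [1/2 0 0; 0 -9 0; 0 0 1]
T6·…·T1 = [1/2 0 0; -1 -9 0; 0 0 1]

T = [1/2 0 0; -1 -9 0; 0 0 1]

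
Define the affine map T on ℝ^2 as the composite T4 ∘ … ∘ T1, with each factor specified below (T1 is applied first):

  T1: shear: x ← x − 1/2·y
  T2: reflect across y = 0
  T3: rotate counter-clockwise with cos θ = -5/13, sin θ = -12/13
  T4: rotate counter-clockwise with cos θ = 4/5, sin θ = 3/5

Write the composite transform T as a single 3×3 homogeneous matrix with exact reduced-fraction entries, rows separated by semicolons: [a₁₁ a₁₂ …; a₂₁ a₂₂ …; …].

T1 = [1 -1/2 0; 0 1 0; 0 0 1]
T2·T1 = [1 -1/2 0; 0 -1 0; 0 0 1]
T3·…·T1 = [-5/13 -19/26 0; -12/13 11/13 0; 0 0 1]
T4·…·T1 = [16/65 -71/65 0; -63/65 31/130 0; 0 0 1]

T = [16/65 -71/65 0; -63/65 31/130 0; 0 0 1]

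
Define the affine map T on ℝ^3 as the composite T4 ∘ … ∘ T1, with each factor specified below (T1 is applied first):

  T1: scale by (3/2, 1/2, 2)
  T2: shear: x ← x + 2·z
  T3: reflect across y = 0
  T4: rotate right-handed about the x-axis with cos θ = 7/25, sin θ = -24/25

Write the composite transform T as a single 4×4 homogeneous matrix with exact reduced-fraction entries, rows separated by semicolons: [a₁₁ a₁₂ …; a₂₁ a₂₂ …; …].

T = [3/2 0 4 0; 0 -7/50 48/25 0; 0 12/25 14/25 0; 0 0 0 1]

T1 = [3/2 0 0 0; 0 1/2 0 0; 0 0 2 0; 0 0 0 1]
T2·T1 = [3/2 0 4 0; 0 1/2 0 0; 0 0 2 0; 0 0 0 1]
T3·…·T1 = [3/2 0 4 0; 0 -1/2 0 0; 0 0 2 0; 0 0 0 1]
T4·…·T1 = [3/2 0 4 0; 0 -7/50 48/25 0; 0 12/25 14/25 0; 0 0 0 1]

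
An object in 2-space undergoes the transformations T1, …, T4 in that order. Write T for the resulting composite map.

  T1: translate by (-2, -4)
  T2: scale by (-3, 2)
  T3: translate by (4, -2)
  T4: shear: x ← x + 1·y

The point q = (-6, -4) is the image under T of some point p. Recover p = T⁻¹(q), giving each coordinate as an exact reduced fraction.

T1 = [1 0 -2; 0 1 -4; 0 0 1]
T2·T1 = [-3 0 6; 0 2 -8; 0 0 1]
T3·…·T1 = [-3 0 10; 0 2 -10; 0 0 1]
T4·…·T1 = [-3 2 0; 0 2 -10; 0 0 1]
det M = -6; M⁻¹ = [-1/3 1/3 10/3; 0 1/2 5; 0 0 1]
M⁻¹ · (-6, -4)ᵀ = (4, 3)ᵀ

p = (4, 3)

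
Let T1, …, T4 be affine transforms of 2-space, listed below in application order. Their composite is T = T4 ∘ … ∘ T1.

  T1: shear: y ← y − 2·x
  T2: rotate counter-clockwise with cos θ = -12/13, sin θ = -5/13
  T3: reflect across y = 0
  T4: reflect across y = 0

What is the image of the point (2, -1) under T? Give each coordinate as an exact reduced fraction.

T1 shear: y ← y − 2·x: (2, -1) → (2, -5)
T2 rotate counter-clockwise with cos θ = -12/13, sin θ = -5/13: (2, -5) → (-49/13, 50/13)
T3 reflect across y = 0: (-49/13, 50/13) → (-49/13, -50/13)
T4 reflect across y = 0: (-49/13, -50/13) → (-49/13, 50/13)

T(p) = (-49/13, 50/13)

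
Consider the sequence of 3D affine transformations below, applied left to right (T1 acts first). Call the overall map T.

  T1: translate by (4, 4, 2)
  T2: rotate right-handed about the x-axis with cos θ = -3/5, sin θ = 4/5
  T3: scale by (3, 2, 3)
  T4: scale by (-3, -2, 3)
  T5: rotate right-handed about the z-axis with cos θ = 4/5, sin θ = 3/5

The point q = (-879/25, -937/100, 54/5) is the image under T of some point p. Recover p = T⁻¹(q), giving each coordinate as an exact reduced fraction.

T1 = [1 0 0 4; 0 1 0 4; 0 0 1 2; 0 0 0 1]
T2·T1 = [1 0 0 4; 0 -3/5 -4/5 -4; 0 4/5 -3/5 2; 0 0 0 1]
T3·…·T1 = [3 0 0 12; 0 -6/5 -8/5 -8; 0 12/5 -9/5 6; 0 0 0 1]
T4·…·T1 = [-9 0 0 -36; 0 12/5 16/5 16; 0 36/5 -27/5 18; 0 0 0 1]
T5·…·T1 = [-36/5 -36/25 -48/25 -192/5; -27/5 48/25 64/25 -44/5; 0 36/5 -27/5 18; 0 0 0 1]
det M = 324; M⁻¹ = [-4/45 -1/15 0 -4; -9/100 3/25 4/45 -4; -3/25 4/25 -1/15 -2; 0 0 0 1]
M⁻¹ · (-879/25, -937/100, 54/5)ᵀ = (-1/4, -1, 0)ᵀ

p = (-1/4, -1, 0)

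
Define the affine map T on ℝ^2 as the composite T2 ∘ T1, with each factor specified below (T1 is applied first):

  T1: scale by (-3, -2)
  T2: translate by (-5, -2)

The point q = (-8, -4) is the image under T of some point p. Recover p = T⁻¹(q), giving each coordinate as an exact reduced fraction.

T1 = [-3 0 0; 0 -2 0; 0 0 1]
T2·T1 = [-3 0 -5; 0 -2 -2; 0 0 1]
det M = 6; M⁻¹ = [-1/3 0 -5/3; 0 -1/2 -1; 0 0 1]
M⁻¹ · (-8, -4)ᵀ = (1, 1)ᵀ

p = (1, 1)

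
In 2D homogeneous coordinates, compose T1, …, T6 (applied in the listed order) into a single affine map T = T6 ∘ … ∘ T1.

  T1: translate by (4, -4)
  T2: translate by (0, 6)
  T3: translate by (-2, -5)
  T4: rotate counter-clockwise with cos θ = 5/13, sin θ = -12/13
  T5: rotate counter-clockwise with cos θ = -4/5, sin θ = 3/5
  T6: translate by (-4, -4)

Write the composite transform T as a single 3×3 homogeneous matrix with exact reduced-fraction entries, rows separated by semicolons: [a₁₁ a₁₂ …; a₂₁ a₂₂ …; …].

T = [16/65 -63/65 -3/5; 63/65 16/65 -14/5; 0 0 1]

T1 = [1 0 4; 0 1 -4; 0 0 1]
T2·T1 = [1 0 4; 0 1 2; 0 0 1]
T3·…·T1 = [1 0 2; 0 1 -3; 0 0 1]
T4·…·T1 = [5/13 12/13 -2; -12/13 5/13 -3; 0 0 1]
T5·…·T1 = [16/65 -63/65 17/5; 63/65 16/65 6/5; 0 0 1]
T6·…·T1 = [16/65 -63/65 -3/5; 63/65 16/65 -14/5; 0 0 1]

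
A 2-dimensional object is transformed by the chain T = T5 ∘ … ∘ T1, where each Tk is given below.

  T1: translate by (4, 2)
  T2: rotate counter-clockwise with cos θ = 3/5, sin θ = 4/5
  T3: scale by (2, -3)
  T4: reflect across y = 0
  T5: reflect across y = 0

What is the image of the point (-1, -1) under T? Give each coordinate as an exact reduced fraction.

T(p) = (2, -9)

T1 translate by (4, 2): (-1, -1) → (3, 1)
T2 rotate counter-clockwise with cos θ = 3/5, sin θ = 4/5: (3, 1) → (1, 3)
T3 scale by (2, -3): (1, 3) → (2, -9)
T4 reflect across y = 0: (2, -9) → (2, 9)
T5 reflect across y = 0: (2, 9) → (2, -9)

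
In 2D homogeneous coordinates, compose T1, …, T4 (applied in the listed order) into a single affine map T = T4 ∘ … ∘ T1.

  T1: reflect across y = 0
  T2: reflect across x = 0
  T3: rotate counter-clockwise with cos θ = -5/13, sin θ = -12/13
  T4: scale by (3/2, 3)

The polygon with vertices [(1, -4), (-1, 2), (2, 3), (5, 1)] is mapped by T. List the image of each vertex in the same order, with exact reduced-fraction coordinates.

image vertices: (159/26, -24/13), (-87/26, -6/13), (-3, 9), (3/2, 15)

T1 reflect across y = 0: (1, -4) → (1, 4); (-1, 2) → (-1, -2); (2, 3) → (2, -3); (5, 1) → (5, -1)
T2 reflect across x = 0: (1, 4) → (-1, 4); (-1, -2) → (1, -2); (2, -3) → (-2, -3); (5, -1) → (-5, -1)
T3 rotate counter-clockwise with cos θ = -5/13, sin θ = -12/13: (-1, 4) → (53/13, -8/13); (1, -2) → (-29/13, -2/13); (-2, -3) → (-2, 3); (-5, -1) → (1, 5)
T4 scale by (3/2, 3): (53/13, -8/13) → (159/26, -24/13); (-29/13, -2/13) → (-87/26, -6/13); (-2, 3) → (-3, 9); (1, 5) → (3/2, 15)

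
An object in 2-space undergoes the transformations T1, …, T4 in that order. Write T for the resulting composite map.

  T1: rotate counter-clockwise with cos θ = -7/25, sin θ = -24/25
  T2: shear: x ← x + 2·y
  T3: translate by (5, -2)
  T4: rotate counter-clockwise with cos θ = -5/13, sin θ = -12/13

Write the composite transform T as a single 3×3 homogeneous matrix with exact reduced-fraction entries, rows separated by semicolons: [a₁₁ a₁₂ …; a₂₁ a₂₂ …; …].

T = [-1/25 -134/325 -49/13; 12/5 -17/65 -50/13; 0 0 1]

T1 = [-7/25 24/25 0; -24/25 -7/25 0; 0 0 1]
T2·T1 = [-11/5 2/5 0; -24/25 -7/25 0; 0 0 1]
T3·…·T1 = [-11/5 2/5 5; -24/25 -7/25 -2; 0 0 1]
T4·…·T1 = [-1/25 -134/325 -49/13; 12/5 -17/65 -50/13; 0 0 1]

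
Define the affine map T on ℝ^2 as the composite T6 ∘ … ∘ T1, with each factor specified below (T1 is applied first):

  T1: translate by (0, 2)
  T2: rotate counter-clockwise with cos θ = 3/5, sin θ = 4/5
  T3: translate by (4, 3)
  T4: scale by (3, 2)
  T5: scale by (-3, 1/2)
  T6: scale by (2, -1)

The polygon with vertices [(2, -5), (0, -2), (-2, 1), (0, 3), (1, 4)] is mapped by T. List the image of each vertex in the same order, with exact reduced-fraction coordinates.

T1 translate by (0, 2): (2, -5) → (2, -3); (0, -2) → (0, 0); (-2, 1) → (-2, 3); (0, 3) → (0, 5); (1, 4) → (1, 6)
T2 rotate counter-clockwise with cos θ = 3/5, sin θ = 4/5: (2, -3) → (18/5, -1/5); (0, 0) → (0, 0); (-2, 3) → (-18/5, 1/5); (0, 5) → (-4, 3); (1, 6) → (-21/5, 22/5)
T3 translate by (4, 3): (18/5, -1/5) → (38/5, 14/5); (0, 0) → (4, 3); (-18/5, 1/5) → (2/5, 16/5); (-4, 3) → (0, 6); (-21/5, 22/5) → (-1/5, 37/5)
T4 scale by (3, 2): (38/5, 14/5) → (114/5, 28/5); (4, 3) → (12, 6); (2/5, 16/5) → (6/5, 32/5); (0, 6) → (0, 12); (-1/5, 37/5) → (-3/5, 74/5)
T5 scale by (-3, 1/2): (114/5, 28/5) → (-342/5, 14/5); (12, 6) → (-36, 3); (6/5, 32/5) → (-18/5, 16/5); (0, 12) → (0, 6); (-3/5, 74/5) → (9/5, 37/5)
T6 scale by (2, -1): (-342/5, 14/5) → (-684/5, -14/5); (-36, 3) → (-72, -3); (-18/5, 16/5) → (-36/5, -16/5); (0, 6) → (0, -6); (9/5, 37/5) → (18/5, -37/5)

image vertices: (-684/5, -14/5), (-72, -3), (-36/5, -16/5), (0, -6), (18/5, -37/5)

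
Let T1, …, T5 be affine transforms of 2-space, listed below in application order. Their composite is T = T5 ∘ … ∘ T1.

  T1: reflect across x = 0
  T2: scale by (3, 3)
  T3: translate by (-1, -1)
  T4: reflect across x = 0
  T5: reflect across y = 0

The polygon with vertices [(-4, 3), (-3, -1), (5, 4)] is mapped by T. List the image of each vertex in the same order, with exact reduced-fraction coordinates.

T1 reflect across x = 0: (-4, 3) → (4, 3); (-3, -1) → (3, -1); (5, 4) → (-5, 4)
T2 scale by (3, 3): (4, 3) → (12, 9); (3, -1) → (9, -3); (-5, 4) → (-15, 12)
T3 translate by (-1, -1): (12, 9) → (11, 8); (9, -3) → (8, -4); (-15, 12) → (-16, 11)
T4 reflect across x = 0: (11, 8) → (-11, 8); (8, -4) → (-8, -4); (-16, 11) → (16, 11)
T5 reflect across y = 0: (-11, 8) → (-11, -8); (-8, -4) → (-8, 4); (16, 11) → (16, -11)

image vertices: (-11, -8), (-8, 4), (16, -11)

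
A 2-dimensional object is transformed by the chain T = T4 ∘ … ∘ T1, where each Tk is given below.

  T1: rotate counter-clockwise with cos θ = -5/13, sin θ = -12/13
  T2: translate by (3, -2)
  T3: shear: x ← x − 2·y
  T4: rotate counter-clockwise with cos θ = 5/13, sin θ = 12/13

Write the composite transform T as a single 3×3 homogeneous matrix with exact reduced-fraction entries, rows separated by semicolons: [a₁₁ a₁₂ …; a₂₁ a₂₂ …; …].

T = [239/169 170/169 59/13; 168/169 239/169 74/13; 0 0 1]

T1 = [-5/13 12/13 0; -12/13 -5/13 0; 0 0 1]
T2·T1 = [-5/13 12/13 3; -12/13 -5/13 -2; 0 0 1]
T3·…·T1 = [19/13 22/13 7; -12/13 -5/13 -2; 0 0 1]
T4·…·T1 = [239/169 170/169 59/13; 168/169 239/169 74/13; 0 0 1]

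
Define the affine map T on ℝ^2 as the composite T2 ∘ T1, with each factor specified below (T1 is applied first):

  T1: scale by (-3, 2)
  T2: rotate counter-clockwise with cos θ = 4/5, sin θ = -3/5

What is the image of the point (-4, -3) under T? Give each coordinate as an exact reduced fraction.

T1 scale by (-3, 2): (-4, -3) → (12, -6)
T2 rotate counter-clockwise with cos θ = 4/5, sin θ = -3/5: (12, -6) → (6, -12)

T(p) = (6, -12)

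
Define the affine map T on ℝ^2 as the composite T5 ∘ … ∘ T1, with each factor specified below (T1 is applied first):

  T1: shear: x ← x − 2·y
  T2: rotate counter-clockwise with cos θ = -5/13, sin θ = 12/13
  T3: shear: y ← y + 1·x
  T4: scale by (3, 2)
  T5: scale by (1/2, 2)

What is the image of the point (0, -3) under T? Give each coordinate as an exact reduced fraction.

T1 shear: x ← x − 2·y: (0, -3) → (6, -3)
T2 rotate counter-clockwise with cos θ = -5/13, sin θ = 12/13: (6, -3) → (6/13, 87/13)
T3 shear: y ← y + 1·x: (6/13, 87/13) → (6/13, 93/13)
T4 scale by (3, 2): (6/13, 93/13) → (18/13, 186/13)
T5 scale by (1/2, 2): (18/13, 186/13) → (9/13, 372/13)

T(p) = (9/13, 372/13)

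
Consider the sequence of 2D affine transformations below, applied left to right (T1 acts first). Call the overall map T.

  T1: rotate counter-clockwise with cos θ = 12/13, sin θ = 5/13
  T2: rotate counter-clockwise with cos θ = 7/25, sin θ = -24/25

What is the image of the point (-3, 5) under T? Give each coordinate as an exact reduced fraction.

T(p) = (653/325, 1779/325)

T1 rotate counter-clockwise with cos θ = 12/13, sin θ = 5/13: (-3, 5) → (-61/13, 45/13)
T2 rotate counter-clockwise with cos θ = 7/25, sin θ = -24/25: (-61/13, 45/13) → (653/325, 1779/325)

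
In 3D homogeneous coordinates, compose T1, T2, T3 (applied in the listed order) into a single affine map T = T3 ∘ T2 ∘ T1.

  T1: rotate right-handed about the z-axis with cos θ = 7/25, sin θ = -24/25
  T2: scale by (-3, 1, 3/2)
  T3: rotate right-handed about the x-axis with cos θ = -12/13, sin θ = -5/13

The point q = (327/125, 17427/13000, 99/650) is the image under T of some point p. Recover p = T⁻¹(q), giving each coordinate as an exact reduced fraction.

p = (1, -6/5, 1/4)

T1 = [7/25 24/25 0 0; -24/25 7/25 0 0; 0 0 1 0; 0 0 0 1]
T2·T1 = [-21/25 -72/25 0 0; -24/25 7/25 0 0; 0 0 3/2 0; 0 0 0 1]
T3·…·T1 = [-21/25 -72/25 0 0; 288/325 -84/325 15/26 0; 24/65 -7/65 -18/13 0; 0 0 0 1]
det M = -9/2; M⁻¹ = [-7/75 288/325 24/65 0; -8/25 -84/325 -7/65 0; 0 10/39 -8/13 0; 0 0 0 1]
M⁻¹ · (327/125, 17427/13000, 99/650)ᵀ = (1, -6/5, 1/4)ᵀ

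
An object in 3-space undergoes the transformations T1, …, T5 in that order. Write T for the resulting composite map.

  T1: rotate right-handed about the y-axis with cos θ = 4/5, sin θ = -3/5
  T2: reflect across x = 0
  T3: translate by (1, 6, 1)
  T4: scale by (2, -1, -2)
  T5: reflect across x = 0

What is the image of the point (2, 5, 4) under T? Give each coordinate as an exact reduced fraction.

T1 rotate right-handed about the y-axis with cos θ = 4/5, sin θ = -3/5: (2, 5, 4) → (-4/5, 5, 22/5)
T2 reflect across x = 0: (-4/5, 5, 22/5) → (4/5, 5, 22/5)
T3 translate by (1, 6, 1): (4/5, 5, 22/5) → (9/5, 11, 27/5)
T4 scale by (2, -1, -2): (9/5, 11, 27/5) → (18/5, -11, -54/5)
T5 reflect across x = 0: (18/5, -11, -54/5) → (-18/5, -11, -54/5)

T(p) = (-18/5, -11, -54/5)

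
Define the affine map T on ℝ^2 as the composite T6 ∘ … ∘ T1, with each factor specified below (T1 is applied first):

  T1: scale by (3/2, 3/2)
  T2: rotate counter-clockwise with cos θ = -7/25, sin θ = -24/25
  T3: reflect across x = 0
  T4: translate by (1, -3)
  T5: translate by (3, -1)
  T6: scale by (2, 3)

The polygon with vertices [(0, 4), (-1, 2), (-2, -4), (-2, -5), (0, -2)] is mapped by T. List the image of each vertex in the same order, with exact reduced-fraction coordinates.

T1 scale by (3/2, 3/2): (0, 4) → (0, 6); (-1, 2) → (-3/2, 3); (-2, -4) → (-3, -6); (-2, -5) → (-3, -15/2); (0, -2) → (0, -3)
T2 rotate counter-clockwise with cos θ = -7/25, sin θ = -24/25: (0, 6) → (144/25, -42/25); (-3/2, 3) → (33/10, 3/5); (-3, -6) → (-123/25, 114/25); (-3, -15/2) → (-159/25, 249/50); (0, -3) → (-72/25, 21/25)
T3 reflect across x = 0: (144/25, -42/25) → (-144/25, -42/25); (33/10, 3/5) → (-33/10, 3/5); (-123/25, 114/25) → (123/25, 114/25); (-159/25, 249/50) → (159/25, 249/50); (-72/25, 21/25) → (72/25, 21/25)
T4 translate by (1, -3): (-144/25, -42/25) → (-119/25, -117/25); (-33/10, 3/5) → (-23/10, -12/5); (123/25, 114/25) → (148/25, 39/25); (159/25, 249/50) → (184/25, 99/50); (72/25, 21/25) → (97/25, -54/25)
T5 translate by (3, -1): (-119/25, -117/25) → (-44/25, -142/25); (-23/10, -12/5) → (7/10, -17/5); (148/25, 39/25) → (223/25, 14/25); (184/25, 99/50) → (259/25, 49/50); (97/25, -54/25) → (172/25, -79/25)
T6 scale by (2, 3): (-44/25, -142/25) → (-88/25, -426/25); (7/10, -17/5) → (7/5, -51/5); (223/25, 14/25) → (446/25, 42/25); (259/25, 49/50) → (518/25, 147/50); (172/25, -79/25) → (344/25, -237/25)

image vertices: (-88/25, -426/25), (7/5, -51/5), (446/25, 42/25), (518/25, 147/50), (344/25, -237/25)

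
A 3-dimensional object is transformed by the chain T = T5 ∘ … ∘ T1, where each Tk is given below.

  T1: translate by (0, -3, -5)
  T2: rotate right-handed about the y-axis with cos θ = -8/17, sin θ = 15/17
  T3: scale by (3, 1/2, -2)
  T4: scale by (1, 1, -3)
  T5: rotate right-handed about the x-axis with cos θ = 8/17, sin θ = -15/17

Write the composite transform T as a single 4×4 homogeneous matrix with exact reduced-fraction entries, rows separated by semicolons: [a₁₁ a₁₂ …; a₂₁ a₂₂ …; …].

T1 = [1 0 0 0; 0 1 0 -3; 0 0 1 -5; 0 0 0 1]
T2·T1 = [-8/17 0 15/17 -75/17; 0 1 0 -3; -15/17 0 -8/17 40/17; 0 0 0 1]
T3·…·T1 = [-24/17 0 45/17 -225/17; 0 1/2 0 -3/2; 30/17 0 16/17 -80/17; 0 0 0 1]
T4·…·T1 = [-24/17 0 45/17 -225/17; 0 1/2 0 -3/2; -90/17 0 -48/17 240/17; 0 0 0 1]
T5·…·T1 = [-24/17 0 45/17 -225/17; -1350/289 4/17 -720/289 3396/289; -720/289 -15/34 -384/289 4605/578; 0 0 0 1]

T = [-24/17 0 45/17 -225/17; -1350/289 4/17 -720/289 3396/289; -720/289 -15/34 -384/289 4605/578; 0 0 0 1]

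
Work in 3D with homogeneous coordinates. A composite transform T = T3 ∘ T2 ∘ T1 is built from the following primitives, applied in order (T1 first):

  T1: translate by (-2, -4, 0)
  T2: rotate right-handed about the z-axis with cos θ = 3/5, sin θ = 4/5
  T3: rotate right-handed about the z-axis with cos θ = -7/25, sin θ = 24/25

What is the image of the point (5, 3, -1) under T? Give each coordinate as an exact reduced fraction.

T(p) = (-307/125, 249/125, -1)

T1 translate by (-2, -4, 0): (5, 3, -1) → (3, -1, -1)
T2 rotate right-handed about the z-axis with cos θ = 3/5, sin θ = 4/5: (3, -1, -1) → (13/5, 9/5, -1)
T3 rotate right-handed about the z-axis with cos θ = -7/25, sin θ = 24/25: (13/5, 9/5, -1) → (-307/125, 249/125, -1)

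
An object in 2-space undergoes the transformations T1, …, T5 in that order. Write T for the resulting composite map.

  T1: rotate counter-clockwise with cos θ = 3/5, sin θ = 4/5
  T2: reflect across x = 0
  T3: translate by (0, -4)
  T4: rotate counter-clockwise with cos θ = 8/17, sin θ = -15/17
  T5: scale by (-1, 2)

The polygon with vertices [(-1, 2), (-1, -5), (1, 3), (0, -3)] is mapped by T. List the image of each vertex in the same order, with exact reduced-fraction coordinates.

T1 rotate counter-clockwise with cos θ = 3/5, sin θ = 4/5: (-1, 2) → (-11/5, 2/5); (-1, -5) → (17/5, -19/5); (1, 3) → (-9/5, 13/5); (0, -3) → (12/5, -9/5)
T2 reflect across x = 0: (-11/5, 2/5) → (11/5, 2/5); (17/5, -19/5) → (-17/5, -19/5); (-9/5, 13/5) → (9/5, 13/5); (12/5, -9/5) → (-12/5, -9/5)
T3 translate by (0, -4): (11/5, 2/5) → (11/5, -18/5); (-17/5, -19/5) → (-17/5, -39/5); (9/5, 13/5) → (9/5, -7/5); (-12/5, -9/5) → (-12/5, -29/5)
T4 rotate counter-clockwise with cos θ = 8/17, sin θ = -15/17: (11/5, -18/5) → (-182/85, -309/85); (-17/5, -39/5) → (-721/85, -57/85); (9/5, -7/5) → (-33/85, -191/85); (-12/5, -29/5) → (-531/85, -52/85)
T5 scale by (-1, 2): (-182/85, -309/85) → (182/85, -618/85); (-721/85, -57/85) → (721/85, -114/85); (-33/85, -191/85) → (33/85, -382/85); (-531/85, -52/85) → (531/85, -104/85)

image vertices: (182/85, -618/85), (721/85, -114/85), (33/85, -382/85), (531/85, -104/85)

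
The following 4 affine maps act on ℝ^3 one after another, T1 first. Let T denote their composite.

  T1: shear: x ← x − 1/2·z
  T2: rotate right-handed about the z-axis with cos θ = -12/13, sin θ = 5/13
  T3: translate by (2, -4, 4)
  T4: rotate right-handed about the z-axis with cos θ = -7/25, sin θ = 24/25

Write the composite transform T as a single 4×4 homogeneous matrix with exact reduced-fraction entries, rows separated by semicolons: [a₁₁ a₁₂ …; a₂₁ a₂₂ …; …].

T1 = [1 0 -1/2 0; 0 1 0 0; 0 0 1 0; 0 0 0 1]
T2·T1 = [-12/13 -5/13 6/13 0; 5/13 -12/13 -5/26 0; 0 0 1 0; 0 0 0 1]
T3·…·T1 = [-12/13 -5/13 6/13 2; 5/13 -12/13 -5/26 -4; 0 0 1 4; 0 0 0 1]
T4·…·T1 = [-36/325 323/325 18/325 82/25; -323/325 -36/325 323/650 76/25; 0 0 1 4; 0 0 0 1]

T = [-36/325 323/325 18/325 82/25; -323/325 -36/325 323/650 76/25; 0 0 1 4; 0 0 0 1]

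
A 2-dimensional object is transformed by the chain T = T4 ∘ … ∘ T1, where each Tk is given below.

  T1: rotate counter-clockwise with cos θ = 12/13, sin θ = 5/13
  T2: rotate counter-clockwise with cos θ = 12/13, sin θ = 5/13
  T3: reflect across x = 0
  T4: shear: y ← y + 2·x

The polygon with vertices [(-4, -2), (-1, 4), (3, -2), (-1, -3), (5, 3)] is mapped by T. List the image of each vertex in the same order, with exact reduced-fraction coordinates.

T1 rotate counter-clockwise with cos θ = 12/13, sin θ = 5/13: (-4, -2) → (-38/13, -44/13); (-1, 4) → (-32/13, 43/13); (3, -2) → (46/13, -9/13); (-1, -3) → (3/13, -41/13); (5, 3) → (45/13, 61/13)
T2 rotate counter-clockwise with cos θ = 12/13, sin θ = 5/13: (-38/13, -44/13) → (-236/169, -718/169); (-32/13, 43/13) → (-599/169, 356/169); (46/13, -9/13) → (597/169, 122/169); (3/13, -41/13) → (241/169, -477/169); (45/13, 61/13) → (235/169, 957/169)
T3 reflect across x = 0: (-236/169, -718/169) → (236/169, -718/169); (-599/169, 356/169) → (599/169, 356/169); (597/169, 122/169) → (-597/169, 122/169); (241/169, -477/169) → (-241/169, -477/169); (235/169, 957/169) → (-235/169, 957/169)
T4 shear: y ← y + 2·x: (236/169, -718/169) → (236/169, -246/169); (599/169, 356/169) → (599/169, 1554/169); (-597/169, 122/169) → (-597/169, -1072/169); (-241/169, -477/169) → (-241/169, -959/169); (-235/169, 957/169) → (-235/169, 487/169)

image vertices: (236/169, -246/169), (599/169, 1554/169), (-597/169, -1072/169), (-241/169, -959/169), (-235/169, 487/169)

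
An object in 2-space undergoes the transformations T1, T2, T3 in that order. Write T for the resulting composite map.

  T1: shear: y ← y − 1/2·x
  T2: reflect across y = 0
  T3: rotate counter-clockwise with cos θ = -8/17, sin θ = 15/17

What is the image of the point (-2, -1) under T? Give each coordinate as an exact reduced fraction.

T(p) = (16/17, -30/17)

T1 shear: y ← y − 1/2·x: (-2, -1) → (-2, 0)
T2 reflect across y = 0: (-2, 0) → (-2, 0)
T3 rotate counter-clockwise with cos θ = -8/17, sin θ = 15/17: (-2, 0) → (16/17, -30/17)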